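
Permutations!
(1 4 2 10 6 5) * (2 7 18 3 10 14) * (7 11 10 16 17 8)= (1 4 11 10 6 5)(2 14)(3 16 17 8 7 18)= [0, 4, 14, 16, 11, 1, 5, 18, 7, 9, 6, 10, 12, 13, 2, 15, 17, 8, 3]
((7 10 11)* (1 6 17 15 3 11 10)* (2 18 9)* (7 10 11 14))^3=(18)(1 15 7 17 14 6 3)(10 11)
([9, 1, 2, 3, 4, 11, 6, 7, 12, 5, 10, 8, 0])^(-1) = (0 12 8 11 5 9)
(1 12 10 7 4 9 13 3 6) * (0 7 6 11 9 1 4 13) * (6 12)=(0 7 13 3 11 9)(1 6 4)(10 12)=[7, 6, 2, 11, 1, 5, 4, 13, 8, 0, 12, 9, 10, 3]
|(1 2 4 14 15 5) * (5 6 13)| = 8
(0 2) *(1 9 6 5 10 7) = [2, 9, 0, 3, 4, 10, 5, 1, 8, 6, 7] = (0 2)(1 9 6 5 10 7)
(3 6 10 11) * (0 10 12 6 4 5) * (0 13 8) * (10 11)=(0 11 3 4 5 13 8)(6 12)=[11, 1, 2, 4, 5, 13, 12, 7, 0, 9, 10, 3, 6, 8]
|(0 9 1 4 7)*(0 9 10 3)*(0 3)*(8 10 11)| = 4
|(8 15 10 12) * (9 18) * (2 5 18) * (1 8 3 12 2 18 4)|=14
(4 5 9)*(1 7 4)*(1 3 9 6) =(1 7 4 5 6)(3 9) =[0, 7, 2, 9, 5, 6, 1, 4, 8, 3]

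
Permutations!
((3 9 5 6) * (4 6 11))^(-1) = (3 6 4 11 5 9)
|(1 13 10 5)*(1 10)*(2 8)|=2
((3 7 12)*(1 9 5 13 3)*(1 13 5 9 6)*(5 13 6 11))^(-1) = ((1 11 5 13 3 7 12 6))^(-1) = (1 6 12 7 3 13 5 11)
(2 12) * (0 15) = [15, 1, 12, 3, 4, 5, 6, 7, 8, 9, 10, 11, 2, 13, 14, 0] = (0 15)(2 12)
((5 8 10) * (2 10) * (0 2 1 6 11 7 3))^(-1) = (0 3 7 11 6 1 8 5 10 2)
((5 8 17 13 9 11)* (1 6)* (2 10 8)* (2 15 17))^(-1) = (1 6)(2 8 10)(5 11 9 13 17 15)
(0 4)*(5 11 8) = [4, 1, 2, 3, 0, 11, 6, 7, 5, 9, 10, 8] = (0 4)(5 11 8)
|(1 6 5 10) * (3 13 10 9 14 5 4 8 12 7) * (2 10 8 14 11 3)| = 14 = |(1 6 4 14 5 9 11 3 13 8 12 7 2 10)|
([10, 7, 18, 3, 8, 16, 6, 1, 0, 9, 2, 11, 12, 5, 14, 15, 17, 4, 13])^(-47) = [18, 7, 5, 3, 10, 4, 6, 1, 2, 9, 13, 11, 12, 17, 14, 15, 8, 0, 16]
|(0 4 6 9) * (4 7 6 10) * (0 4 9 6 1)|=|(0 7 1)(4 10 9)|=3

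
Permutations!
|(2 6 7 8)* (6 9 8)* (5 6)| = 3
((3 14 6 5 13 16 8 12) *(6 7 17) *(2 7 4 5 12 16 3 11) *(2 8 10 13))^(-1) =(2 5 4 14 3 13 10 16 8 11 12 6 17 7)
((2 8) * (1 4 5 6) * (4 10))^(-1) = ((1 10 4 5 6)(2 8))^(-1) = (1 6 5 4 10)(2 8)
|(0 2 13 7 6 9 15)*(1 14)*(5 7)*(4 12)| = 8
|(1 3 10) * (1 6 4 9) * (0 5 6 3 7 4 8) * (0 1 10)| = |(0 5 6 8 1 7 4 9 10 3)| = 10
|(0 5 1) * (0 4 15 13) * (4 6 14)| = |(0 5 1 6 14 4 15 13)| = 8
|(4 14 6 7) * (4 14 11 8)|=3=|(4 11 8)(6 7 14)|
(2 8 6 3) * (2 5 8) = (3 5 8 6) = [0, 1, 2, 5, 4, 8, 3, 7, 6]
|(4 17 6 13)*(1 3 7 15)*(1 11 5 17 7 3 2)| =|(1 2)(4 7 15 11 5 17 6 13)| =8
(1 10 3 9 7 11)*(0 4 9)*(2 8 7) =(0 4 9 2 8 7 11 1 10 3) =[4, 10, 8, 0, 9, 5, 6, 11, 7, 2, 3, 1]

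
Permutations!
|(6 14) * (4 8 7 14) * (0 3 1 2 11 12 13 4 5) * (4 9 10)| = 15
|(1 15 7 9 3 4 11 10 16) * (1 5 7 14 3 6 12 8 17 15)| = |(3 4 11 10 16 5 7 9 6 12 8 17 15 14)| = 14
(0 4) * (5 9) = (0 4)(5 9) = [4, 1, 2, 3, 0, 9, 6, 7, 8, 5]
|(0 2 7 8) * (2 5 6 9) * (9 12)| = |(0 5 6 12 9 2 7 8)| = 8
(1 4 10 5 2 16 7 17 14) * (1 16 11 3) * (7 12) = (1 4 10 5 2 11 3)(7 17 14 16 12) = [0, 4, 11, 1, 10, 2, 6, 17, 8, 9, 5, 3, 7, 13, 16, 15, 12, 14]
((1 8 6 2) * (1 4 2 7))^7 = ((1 8 6 7)(2 4))^7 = (1 7 6 8)(2 4)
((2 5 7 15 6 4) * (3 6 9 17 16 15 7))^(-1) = ((2 5 3 6 4)(9 17 16 15))^(-1) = (2 4 6 3 5)(9 15 16 17)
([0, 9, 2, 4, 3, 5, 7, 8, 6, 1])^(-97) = (1 9)(3 4)(6 8 7)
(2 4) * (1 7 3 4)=[0, 7, 1, 4, 2, 5, 6, 3]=(1 7 3 4 2)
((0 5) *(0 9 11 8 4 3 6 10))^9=(11)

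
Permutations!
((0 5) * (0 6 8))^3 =(0 8 6 5)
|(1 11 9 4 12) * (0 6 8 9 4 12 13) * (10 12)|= 10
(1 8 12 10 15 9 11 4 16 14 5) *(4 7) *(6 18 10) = (1 8 12 6 18 10 15 9 11 7 4 16 14 5) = [0, 8, 2, 3, 16, 1, 18, 4, 12, 11, 15, 7, 6, 13, 5, 9, 14, 17, 10]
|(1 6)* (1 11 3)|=4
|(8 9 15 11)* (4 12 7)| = |(4 12 7)(8 9 15 11)| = 12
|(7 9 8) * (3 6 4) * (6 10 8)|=|(3 10 8 7 9 6 4)|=7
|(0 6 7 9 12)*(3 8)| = |(0 6 7 9 12)(3 8)| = 10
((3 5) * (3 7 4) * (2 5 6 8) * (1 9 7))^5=((1 9 7 4 3 6 8 2 5))^5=(1 6 9 8 7 2 4 5 3)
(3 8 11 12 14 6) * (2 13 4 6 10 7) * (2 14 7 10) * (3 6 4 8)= (2 13 8 11 12 7 14)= [0, 1, 13, 3, 4, 5, 6, 14, 11, 9, 10, 12, 7, 8, 2]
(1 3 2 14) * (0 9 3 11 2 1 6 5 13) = [9, 11, 14, 1, 4, 13, 5, 7, 8, 3, 10, 2, 12, 0, 6] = (0 9 3 1 11 2 14 6 5 13)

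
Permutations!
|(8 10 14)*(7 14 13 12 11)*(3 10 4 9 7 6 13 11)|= 30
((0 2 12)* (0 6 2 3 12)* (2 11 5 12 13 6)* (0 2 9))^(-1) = ((0 3 13 6 11 5 12 9))^(-1) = (0 9 12 5 11 6 13 3)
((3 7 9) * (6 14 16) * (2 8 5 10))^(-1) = (2 10 5 8)(3 9 7)(6 16 14)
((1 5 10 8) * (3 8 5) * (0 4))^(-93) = (0 4)(5 10) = ((0 4)(1 3 8)(5 10))^(-93)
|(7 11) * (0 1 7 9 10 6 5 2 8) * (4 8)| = 11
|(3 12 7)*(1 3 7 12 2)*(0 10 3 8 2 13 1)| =7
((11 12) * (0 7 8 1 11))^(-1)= (0 12 11 1 8 7)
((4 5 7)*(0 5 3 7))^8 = ((0 5)(3 7 4))^8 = (3 4 7)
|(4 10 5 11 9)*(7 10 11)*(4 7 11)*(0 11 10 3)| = 10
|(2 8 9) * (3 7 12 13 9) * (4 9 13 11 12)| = |(13)(2 8 3 7 4 9)(11 12)| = 6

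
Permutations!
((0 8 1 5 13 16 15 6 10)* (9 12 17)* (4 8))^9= ((0 4 8 1 5 13 16 15 6 10)(9 12 17))^9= (17)(0 10 6 15 16 13 5 1 8 4)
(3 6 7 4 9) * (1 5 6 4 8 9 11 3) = [0, 5, 2, 4, 11, 6, 7, 8, 9, 1, 10, 3] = (1 5 6 7 8 9)(3 4 11)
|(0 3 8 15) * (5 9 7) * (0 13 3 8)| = 15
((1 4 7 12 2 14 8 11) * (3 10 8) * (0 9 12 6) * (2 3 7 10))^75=(0 3 7 9 2 6 12 14)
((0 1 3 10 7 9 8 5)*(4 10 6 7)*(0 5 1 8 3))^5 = (0 1 8)(3 6 7 9)(4 10)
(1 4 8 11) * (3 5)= (1 4 8 11)(3 5)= [0, 4, 2, 5, 8, 3, 6, 7, 11, 9, 10, 1]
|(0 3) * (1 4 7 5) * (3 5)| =|(0 5 1 4 7 3)| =6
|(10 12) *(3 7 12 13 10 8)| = 4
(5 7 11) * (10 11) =(5 7 10 11) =[0, 1, 2, 3, 4, 7, 6, 10, 8, 9, 11, 5]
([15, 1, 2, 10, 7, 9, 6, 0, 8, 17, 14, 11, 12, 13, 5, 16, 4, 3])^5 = (3 17 9 5 14 10)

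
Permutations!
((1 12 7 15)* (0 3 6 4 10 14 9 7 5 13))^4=(0 10 15 13 4 7 5 6 9 12 3 14 1)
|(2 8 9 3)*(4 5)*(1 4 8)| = 7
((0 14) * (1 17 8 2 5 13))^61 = (0 14)(1 17 8 2 5 13)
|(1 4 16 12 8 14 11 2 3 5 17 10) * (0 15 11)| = |(0 15 11 2 3 5 17 10 1 4 16 12 8 14)| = 14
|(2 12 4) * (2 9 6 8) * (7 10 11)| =|(2 12 4 9 6 8)(7 10 11)| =6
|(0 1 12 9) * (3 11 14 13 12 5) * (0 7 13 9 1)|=|(1 5 3 11 14 9 7 13 12)|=9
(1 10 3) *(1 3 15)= (1 10 15)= [0, 10, 2, 3, 4, 5, 6, 7, 8, 9, 15, 11, 12, 13, 14, 1]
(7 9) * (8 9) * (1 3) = (1 3)(7 8 9) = [0, 3, 2, 1, 4, 5, 6, 8, 9, 7]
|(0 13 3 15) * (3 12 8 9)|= |(0 13 12 8 9 3 15)|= 7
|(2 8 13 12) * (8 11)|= 5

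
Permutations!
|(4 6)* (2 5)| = 2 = |(2 5)(4 6)|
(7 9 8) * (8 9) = (9)(7 8) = [0, 1, 2, 3, 4, 5, 6, 8, 7, 9]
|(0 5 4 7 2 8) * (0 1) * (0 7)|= |(0 5 4)(1 7 2 8)|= 12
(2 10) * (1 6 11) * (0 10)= (0 10 2)(1 6 11)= [10, 6, 0, 3, 4, 5, 11, 7, 8, 9, 2, 1]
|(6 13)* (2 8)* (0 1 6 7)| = 10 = |(0 1 6 13 7)(2 8)|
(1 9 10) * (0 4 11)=(0 4 11)(1 9 10)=[4, 9, 2, 3, 11, 5, 6, 7, 8, 10, 1, 0]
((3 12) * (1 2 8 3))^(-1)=(1 12 3 8 2)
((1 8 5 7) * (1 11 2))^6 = ((1 8 5 7 11 2))^6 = (11)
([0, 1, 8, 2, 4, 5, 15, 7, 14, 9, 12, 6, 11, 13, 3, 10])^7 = (2 3 14 8)(6 10 11 15 12)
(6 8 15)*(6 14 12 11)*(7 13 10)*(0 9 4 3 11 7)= (0 9 4 3 11 6 8 15 14 12 7 13 10)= [9, 1, 2, 11, 3, 5, 8, 13, 15, 4, 0, 6, 7, 10, 12, 14]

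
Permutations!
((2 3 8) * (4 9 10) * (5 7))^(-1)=((2 3 8)(4 9 10)(5 7))^(-1)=(2 8 3)(4 10 9)(5 7)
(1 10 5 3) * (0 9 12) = [9, 10, 2, 1, 4, 3, 6, 7, 8, 12, 5, 11, 0] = (0 9 12)(1 10 5 3)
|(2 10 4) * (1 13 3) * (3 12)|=12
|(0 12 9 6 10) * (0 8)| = |(0 12 9 6 10 8)| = 6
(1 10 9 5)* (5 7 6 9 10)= (10)(1 5)(6 9 7)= [0, 5, 2, 3, 4, 1, 9, 6, 8, 7, 10]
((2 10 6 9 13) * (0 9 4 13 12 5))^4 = (2 13 4 6 10)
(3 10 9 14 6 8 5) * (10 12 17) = (3 12 17 10 9 14 6 8 5) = [0, 1, 2, 12, 4, 3, 8, 7, 5, 14, 9, 11, 17, 13, 6, 15, 16, 10]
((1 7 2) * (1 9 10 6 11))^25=((1 7 2 9 10 6 11))^25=(1 10 7 6 2 11 9)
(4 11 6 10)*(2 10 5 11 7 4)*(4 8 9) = (2 10)(4 7 8 9)(5 11 6) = [0, 1, 10, 3, 7, 11, 5, 8, 9, 4, 2, 6]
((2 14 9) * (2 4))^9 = ((2 14 9 4))^9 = (2 14 9 4)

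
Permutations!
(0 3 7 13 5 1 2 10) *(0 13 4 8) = [3, 2, 10, 7, 8, 1, 6, 4, 0, 9, 13, 11, 12, 5] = (0 3 7 4 8)(1 2 10 13 5)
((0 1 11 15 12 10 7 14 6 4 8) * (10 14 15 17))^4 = (0 10 14)(1 7 6)(4 11 15)(8 17 12) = ((0 1 11 17 10 7 15 12 14 6 4 8))^4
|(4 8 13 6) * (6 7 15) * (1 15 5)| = 8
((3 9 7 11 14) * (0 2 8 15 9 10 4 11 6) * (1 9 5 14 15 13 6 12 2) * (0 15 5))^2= (0 9 12 8 6)(1 7 2 13 15)(3 4 5)(10 11 14)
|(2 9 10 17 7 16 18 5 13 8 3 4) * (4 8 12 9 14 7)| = 12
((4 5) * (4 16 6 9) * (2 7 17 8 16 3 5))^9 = (2 7 17 8 16 6 9 4)(3 5)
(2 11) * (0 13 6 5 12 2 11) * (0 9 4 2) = [13, 1, 9, 3, 2, 12, 5, 7, 8, 4, 10, 11, 0, 6] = (0 13 6 5 12)(2 9 4)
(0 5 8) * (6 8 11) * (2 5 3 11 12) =(0 3 11 6 8)(2 5 12) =[3, 1, 5, 11, 4, 12, 8, 7, 0, 9, 10, 6, 2]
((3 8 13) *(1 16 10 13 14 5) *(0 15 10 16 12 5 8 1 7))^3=(16)(0 13 12)(1 7 10)(3 5 15)(8 14)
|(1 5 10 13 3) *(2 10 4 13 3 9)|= |(1 5 4 13 9 2 10 3)|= 8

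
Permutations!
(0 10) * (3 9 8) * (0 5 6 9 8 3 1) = (0 10 5 6 9 3 8 1) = [10, 0, 2, 8, 4, 6, 9, 7, 1, 3, 5]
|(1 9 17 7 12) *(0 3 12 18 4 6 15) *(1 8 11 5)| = 14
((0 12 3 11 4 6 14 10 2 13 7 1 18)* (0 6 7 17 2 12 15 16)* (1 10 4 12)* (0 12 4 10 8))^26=((0 15 16 12 3 11 4 7 8)(1 18 6 14 10)(2 13 17))^26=(0 8 7 4 11 3 12 16 15)(1 18 6 14 10)(2 17 13)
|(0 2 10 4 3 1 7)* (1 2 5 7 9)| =12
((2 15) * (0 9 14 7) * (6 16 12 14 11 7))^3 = ((0 9 11 7)(2 15)(6 16 12 14))^3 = (0 7 11 9)(2 15)(6 14 12 16)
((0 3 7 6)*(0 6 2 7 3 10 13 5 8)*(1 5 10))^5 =(0 1 5 8)(2 7)(10 13)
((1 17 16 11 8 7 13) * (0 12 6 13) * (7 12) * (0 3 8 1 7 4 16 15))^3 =((0 4 16 11 1 17 15)(3 8 12 6 13 7))^3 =(0 11 15 16 17 4 1)(3 6)(7 12)(8 13)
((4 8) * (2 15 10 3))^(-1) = (2 3 10 15)(4 8)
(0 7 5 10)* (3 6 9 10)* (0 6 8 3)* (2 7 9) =(0 9 10 6 2 7 5)(3 8) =[9, 1, 7, 8, 4, 0, 2, 5, 3, 10, 6]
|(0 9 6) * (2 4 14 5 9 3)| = 8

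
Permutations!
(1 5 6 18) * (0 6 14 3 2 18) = (0 6)(1 5 14 3 2 18) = [6, 5, 18, 2, 4, 14, 0, 7, 8, 9, 10, 11, 12, 13, 3, 15, 16, 17, 1]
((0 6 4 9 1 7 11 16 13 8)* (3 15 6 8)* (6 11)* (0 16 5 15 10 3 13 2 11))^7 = (16)(1 6 9 7 4)(3 10)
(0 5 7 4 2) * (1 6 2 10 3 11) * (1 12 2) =(0 5 7 4 10 3 11 12 2)(1 6) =[5, 6, 0, 11, 10, 7, 1, 4, 8, 9, 3, 12, 2]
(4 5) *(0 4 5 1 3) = [4, 3, 2, 0, 1, 5] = (5)(0 4 1 3)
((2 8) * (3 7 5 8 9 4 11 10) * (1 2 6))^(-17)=(1 10 6 11 8 4 5 9 7 2 3)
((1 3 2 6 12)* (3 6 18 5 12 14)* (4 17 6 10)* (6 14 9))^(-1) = ((1 10 4 17 14 3 2 18 5 12)(6 9))^(-1) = (1 12 5 18 2 3 14 17 4 10)(6 9)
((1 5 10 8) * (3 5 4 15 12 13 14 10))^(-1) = ((1 4 15 12 13 14 10 8)(3 5))^(-1) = (1 8 10 14 13 12 15 4)(3 5)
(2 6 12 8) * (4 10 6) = [0, 1, 4, 3, 10, 5, 12, 7, 2, 9, 6, 11, 8] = (2 4 10 6 12 8)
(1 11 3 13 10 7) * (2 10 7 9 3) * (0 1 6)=(0 1 11 2 10 9 3 13 7 6)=[1, 11, 10, 13, 4, 5, 0, 6, 8, 3, 9, 2, 12, 7]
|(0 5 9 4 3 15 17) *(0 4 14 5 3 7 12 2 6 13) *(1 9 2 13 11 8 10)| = |(0 3 15 17 4 7 12 13)(1 9 14 5 2 6 11 8 10)| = 72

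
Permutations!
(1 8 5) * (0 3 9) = [3, 8, 2, 9, 4, 1, 6, 7, 5, 0] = (0 3 9)(1 8 5)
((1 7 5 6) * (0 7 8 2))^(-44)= (0 8 6 7 2 1 5)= ((0 7 5 6 1 8 2))^(-44)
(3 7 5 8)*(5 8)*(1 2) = [0, 2, 1, 7, 4, 5, 6, 8, 3] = (1 2)(3 7 8)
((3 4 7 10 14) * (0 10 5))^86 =((0 10 14 3 4 7 5))^86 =(0 14 4 5 10 3 7)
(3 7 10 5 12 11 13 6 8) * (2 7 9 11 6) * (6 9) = (2 7 10 5 12 9 11 13)(3 6 8) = [0, 1, 7, 6, 4, 12, 8, 10, 3, 11, 5, 13, 9, 2]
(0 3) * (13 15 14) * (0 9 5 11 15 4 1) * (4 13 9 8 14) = (0 3 8 14 9 5 11 15 4 1) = [3, 0, 2, 8, 1, 11, 6, 7, 14, 5, 10, 15, 12, 13, 9, 4]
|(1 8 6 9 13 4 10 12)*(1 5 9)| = 6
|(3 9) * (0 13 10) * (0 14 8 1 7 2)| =8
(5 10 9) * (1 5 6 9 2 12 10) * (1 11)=(1 5 11)(2 12 10)(6 9)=[0, 5, 12, 3, 4, 11, 9, 7, 8, 6, 2, 1, 10]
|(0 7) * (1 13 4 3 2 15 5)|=14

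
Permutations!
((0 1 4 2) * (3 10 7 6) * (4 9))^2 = ((0 1 9 4 2)(3 10 7 6))^2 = (0 9 2 1 4)(3 7)(6 10)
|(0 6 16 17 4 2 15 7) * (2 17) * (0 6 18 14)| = 30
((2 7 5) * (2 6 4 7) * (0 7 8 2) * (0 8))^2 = (8)(0 5 4 7 6)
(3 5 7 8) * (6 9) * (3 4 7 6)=(3 5 6 9)(4 7 8)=[0, 1, 2, 5, 7, 6, 9, 8, 4, 3]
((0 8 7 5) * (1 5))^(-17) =(0 1 8 5 7)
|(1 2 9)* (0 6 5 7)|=12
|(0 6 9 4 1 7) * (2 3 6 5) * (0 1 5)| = |(1 7)(2 3 6 9 4 5)| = 6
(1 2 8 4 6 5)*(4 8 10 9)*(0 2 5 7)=(0 2 10 9 4 6 7)(1 5)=[2, 5, 10, 3, 6, 1, 7, 0, 8, 4, 9]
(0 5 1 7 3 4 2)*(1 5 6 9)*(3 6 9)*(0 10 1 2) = [9, 7, 10, 4, 0, 5, 3, 6, 8, 2, 1] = (0 9 2 10 1 7 6 3 4)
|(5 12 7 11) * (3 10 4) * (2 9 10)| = |(2 9 10 4 3)(5 12 7 11)| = 20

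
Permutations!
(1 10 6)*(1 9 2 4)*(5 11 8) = (1 10 6 9 2 4)(5 11 8) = [0, 10, 4, 3, 1, 11, 9, 7, 5, 2, 6, 8]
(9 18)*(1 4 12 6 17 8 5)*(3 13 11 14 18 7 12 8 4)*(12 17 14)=(1 3 13 11 12 6 14 18 9 7 17 4 8 5)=[0, 3, 2, 13, 8, 1, 14, 17, 5, 7, 10, 12, 6, 11, 18, 15, 16, 4, 9]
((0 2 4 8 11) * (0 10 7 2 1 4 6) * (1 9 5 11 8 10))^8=((0 9 5 11 1 4 10 7 2 6))^8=(0 2 10 1 5)(4 11 9 6 7)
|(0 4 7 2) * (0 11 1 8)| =7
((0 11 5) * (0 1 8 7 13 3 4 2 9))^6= ((0 11 5 1 8 7 13 3 4 2 9))^6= (0 13 11 3 5 4 1 2 8 9 7)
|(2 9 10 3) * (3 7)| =|(2 9 10 7 3)| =5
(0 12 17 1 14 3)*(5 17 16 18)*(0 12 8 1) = [8, 14, 2, 12, 4, 17, 6, 7, 1, 9, 10, 11, 16, 13, 3, 15, 18, 0, 5] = (0 8 1 14 3 12 16 18 5 17)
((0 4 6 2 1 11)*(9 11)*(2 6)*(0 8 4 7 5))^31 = (0 7 5)(1 9 11 8 4 2) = ((0 7 5)(1 9 11 8 4 2))^31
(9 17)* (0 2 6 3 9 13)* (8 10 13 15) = (0 2 6 3 9 17 15 8 10 13) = [2, 1, 6, 9, 4, 5, 3, 7, 10, 17, 13, 11, 12, 0, 14, 8, 16, 15]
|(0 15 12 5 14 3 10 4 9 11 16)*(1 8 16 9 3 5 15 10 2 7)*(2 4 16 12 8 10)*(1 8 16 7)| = 18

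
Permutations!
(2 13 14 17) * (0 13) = [13, 1, 0, 3, 4, 5, 6, 7, 8, 9, 10, 11, 12, 14, 17, 15, 16, 2] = (0 13 14 17 2)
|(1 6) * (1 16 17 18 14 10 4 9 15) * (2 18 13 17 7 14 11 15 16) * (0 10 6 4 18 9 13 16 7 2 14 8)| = |(0 10 18 11 15 1 4 13 17 16 2 9 7 8)(6 14)| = 14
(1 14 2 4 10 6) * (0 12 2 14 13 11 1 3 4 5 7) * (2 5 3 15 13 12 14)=[14, 12, 3, 4, 10, 7, 15, 0, 8, 9, 6, 1, 5, 11, 2, 13]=(0 14 2 3 4 10 6 15 13 11 1 12 5 7)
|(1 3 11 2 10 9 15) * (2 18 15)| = |(1 3 11 18 15)(2 10 9)| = 15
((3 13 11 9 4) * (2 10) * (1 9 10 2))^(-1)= ((1 9 4 3 13 11 10))^(-1)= (1 10 11 13 3 4 9)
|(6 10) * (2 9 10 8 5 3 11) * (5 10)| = |(2 9 5 3 11)(6 8 10)| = 15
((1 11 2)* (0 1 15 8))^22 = (0 15 11)(1 8 2)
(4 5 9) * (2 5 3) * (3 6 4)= [0, 1, 5, 2, 6, 9, 4, 7, 8, 3]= (2 5 9 3)(4 6)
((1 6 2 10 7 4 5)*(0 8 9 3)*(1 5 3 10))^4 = (0 7 8 4 9 3 10)(1 6 2)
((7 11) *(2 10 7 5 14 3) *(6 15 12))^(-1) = ((2 10 7 11 5 14 3)(6 15 12))^(-1) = (2 3 14 5 11 7 10)(6 12 15)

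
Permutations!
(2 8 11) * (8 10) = (2 10 8 11) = [0, 1, 10, 3, 4, 5, 6, 7, 11, 9, 8, 2]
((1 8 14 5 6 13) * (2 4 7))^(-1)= ((1 8 14 5 6 13)(2 4 7))^(-1)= (1 13 6 5 14 8)(2 7 4)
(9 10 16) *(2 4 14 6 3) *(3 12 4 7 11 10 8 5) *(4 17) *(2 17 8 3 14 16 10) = (2 7 11)(3 17 4 16 9)(5 14 6 12 8) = [0, 1, 7, 17, 16, 14, 12, 11, 5, 3, 10, 2, 8, 13, 6, 15, 9, 4]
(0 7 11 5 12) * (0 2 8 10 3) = (0 7 11 5 12 2 8 10 3) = [7, 1, 8, 0, 4, 12, 6, 11, 10, 9, 3, 5, 2]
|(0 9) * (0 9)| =|(9)| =1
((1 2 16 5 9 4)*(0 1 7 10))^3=(0 16 4)(1 5 7)(2 9 10)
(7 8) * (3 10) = [0, 1, 2, 10, 4, 5, 6, 8, 7, 9, 3] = (3 10)(7 8)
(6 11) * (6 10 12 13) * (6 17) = [0, 1, 2, 3, 4, 5, 11, 7, 8, 9, 12, 10, 13, 17, 14, 15, 16, 6] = (6 11 10 12 13 17)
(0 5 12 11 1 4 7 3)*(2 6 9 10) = [5, 4, 6, 0, 7, 12, 9, 3, 8, 10, 2, 1, 11] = (0 5 12 11 1 4 7 3)(2 6 9 10)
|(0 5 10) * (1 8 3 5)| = 6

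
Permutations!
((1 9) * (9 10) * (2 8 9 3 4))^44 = (1 3 2 9 10 4 8)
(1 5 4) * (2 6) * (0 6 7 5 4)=(0 6 2 7 5)(1 4)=[6, 4, 7, 3, 1, 0, 2, 5]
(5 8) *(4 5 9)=(4 5 8 9)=[0, 1, 2, 3, 5, 8, 6, 7, 9, 4]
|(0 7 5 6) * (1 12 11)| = |(0 7 5 6)(1 12 11)| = 12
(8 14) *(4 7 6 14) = (4 7 6 14 8) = [0, 1, 2, 3, 7, 5, 14, 6, 4, 9, 10, 11, 12, 13, 8]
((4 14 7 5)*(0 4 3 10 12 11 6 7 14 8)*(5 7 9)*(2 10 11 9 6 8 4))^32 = ((14)(0 2 10 12 9 5 3 11 8))^32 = (14)(0 5 2 3 10 11 12 8 9)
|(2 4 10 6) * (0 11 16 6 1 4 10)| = 8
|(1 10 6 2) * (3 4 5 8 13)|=|(1 10 6 2)(3 4 5 8 13)|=20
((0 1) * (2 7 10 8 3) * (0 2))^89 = (0 8 7 1 3 10 2)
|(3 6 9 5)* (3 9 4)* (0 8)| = 6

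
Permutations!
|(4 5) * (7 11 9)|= 6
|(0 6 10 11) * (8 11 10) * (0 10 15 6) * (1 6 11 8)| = 6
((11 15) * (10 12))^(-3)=(10 12)(11 15)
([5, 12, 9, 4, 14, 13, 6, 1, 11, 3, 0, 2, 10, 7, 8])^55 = (0 10 12 1 7 13 5)(2 11 8 14 4 3 9)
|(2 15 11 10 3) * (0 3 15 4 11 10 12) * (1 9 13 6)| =12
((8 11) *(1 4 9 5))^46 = ((1 4 9 5)(8 11))^46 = (11)(1 9)(4 5)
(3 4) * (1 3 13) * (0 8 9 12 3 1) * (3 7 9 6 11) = (0 8 6 11 3 4 13)(7 9 12) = [8, 1, 2, 4, 13, 5, 11, 9, 6, 12, 10, 3, 7, 0]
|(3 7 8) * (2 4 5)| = 3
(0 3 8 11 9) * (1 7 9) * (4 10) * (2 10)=(0 3 8 11 1 7 9)(2 10 4)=[3, 7, 10, 8, 2, 5, 6, 9, 11, 0, 4, 1]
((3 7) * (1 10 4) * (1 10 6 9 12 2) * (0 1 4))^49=(0 1 6 9 12 2 4 10)(3 7)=((0 1 6 9 12 2 4 10)(3 7))^49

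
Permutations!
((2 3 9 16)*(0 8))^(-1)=(0 8)(2 16 9 3)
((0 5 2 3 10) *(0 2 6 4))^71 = ((0 5 6 4)(2 3 10))^71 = (0 4 6 5)(2 10 3)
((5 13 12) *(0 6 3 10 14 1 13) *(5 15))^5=(0 1)(3 12)(5 14)(6 13)(10 15)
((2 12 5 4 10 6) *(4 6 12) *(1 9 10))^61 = (1 6 10 4 5 9 2 12)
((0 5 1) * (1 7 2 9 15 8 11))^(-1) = (0 1 11 8 15 9 2 7 5)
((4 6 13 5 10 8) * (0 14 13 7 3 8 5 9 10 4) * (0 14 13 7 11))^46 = ((0 13 9 10 5 4 6 11)(3 8 14 7))^46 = (0 6 5 9)(3 14)(4 10 13 11)(7 8)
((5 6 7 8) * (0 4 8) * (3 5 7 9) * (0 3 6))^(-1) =(0 5 3 7 8 4)(6 9)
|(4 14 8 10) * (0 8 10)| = |(0 8)(4 14 10)| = 6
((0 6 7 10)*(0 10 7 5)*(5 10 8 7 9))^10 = (0 8 5 10 9 6 7)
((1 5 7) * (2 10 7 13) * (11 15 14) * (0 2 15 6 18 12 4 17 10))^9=((0 2)(1 5 13 15 14 11 6 18 12 4 17 10 7))^9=(0 2)(1 4 11 5 17 6 13 10 18 15 7 12 14)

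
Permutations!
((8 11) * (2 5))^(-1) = (2 5)(8 11)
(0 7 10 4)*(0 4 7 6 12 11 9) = (0 6 12 11 9)(7 10) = [6, 1, 2, 3, 4, 5, 12, 10, 8, 0, 7, 9, 11]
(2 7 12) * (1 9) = (1 9)(2 7 12) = [0, 9, 7, 3, 4, 5, 6, 12, 8, 1, 10, 11, 2]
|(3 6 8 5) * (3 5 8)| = |(8)(3 6)| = 2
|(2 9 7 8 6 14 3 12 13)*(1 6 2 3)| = |(1 6 14)(2 9 7 8)(3 12 13)| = 12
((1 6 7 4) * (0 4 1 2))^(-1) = ((0 4 2)(1 6 7))^(-1) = (0 2 4)(1 7 6)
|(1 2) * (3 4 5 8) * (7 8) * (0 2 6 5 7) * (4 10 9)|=30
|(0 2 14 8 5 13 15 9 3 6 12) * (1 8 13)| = |(0 2 14 13 15 9 3 6 12)(1 8 5)| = 9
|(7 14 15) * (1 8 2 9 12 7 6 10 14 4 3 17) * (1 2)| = 28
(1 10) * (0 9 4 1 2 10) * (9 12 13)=[12, 0, 10, 3, 1, 5, 6, 7, 8, 4, 2, 11, 13, 9]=(0 12 13 9 4 1)(2 10)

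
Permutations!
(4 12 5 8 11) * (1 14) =(1 14)(4 12 5 8 11) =[0, 14, 2, 3, 12, 8, 6, 7, 11, 9, 10, 4, 5, 13, 1]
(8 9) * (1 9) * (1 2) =(1 9 8 2) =[0, 9, 1, 3, 4, 5, 6, 7, 2, 8]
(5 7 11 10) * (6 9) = (5 7 11 10)(6 9) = [0, 1, 2, 3, 4, 7, 9, 11, 8, 6, 5, 10]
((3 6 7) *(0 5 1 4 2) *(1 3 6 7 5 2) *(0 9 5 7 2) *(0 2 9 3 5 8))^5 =(9)(1 4)(6 7)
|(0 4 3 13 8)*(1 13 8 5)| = 12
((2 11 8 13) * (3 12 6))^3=((2 11 8 13)(3 12 6))^3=(2 13 8 11)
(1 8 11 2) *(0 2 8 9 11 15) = [2, 9, 1, 3, 4, 5, 6, 7, 15, 11, 10, 8, 12, 13, 14, 0] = (0 2 1 9 11 8 15)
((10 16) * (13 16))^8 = ((10 13 16))^8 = (10 16 13)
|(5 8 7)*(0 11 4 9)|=12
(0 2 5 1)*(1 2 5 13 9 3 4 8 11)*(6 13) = (0 5 2 6 13 9 3 4 8 11 1) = [5, 0, 6, 4, 8, 2, 13, 7, 11, 3, 10, 1, 12, 9]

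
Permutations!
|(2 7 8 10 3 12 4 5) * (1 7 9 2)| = |(1 7 8 10 3 12 4 5)(2 9)| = 8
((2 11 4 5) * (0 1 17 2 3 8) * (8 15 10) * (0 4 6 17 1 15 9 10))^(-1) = ((0 15)(2 11 6 17)(3 9 10 8 4 5))^(-1) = (0 15)(2 17 6 11)(3 5 4 8 10 9)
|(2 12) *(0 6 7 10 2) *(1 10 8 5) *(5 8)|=|(0 6 7 5 1 10 2 12)|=8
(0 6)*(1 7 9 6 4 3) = (0 4 3 1 7 9 6) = [4, 7, 2, 1, 3, 5, 0, 9, 8, 6]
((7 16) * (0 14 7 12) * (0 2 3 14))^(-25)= ((2 3 14 7 16 12))^(-25)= (2 12 16 7 14 3)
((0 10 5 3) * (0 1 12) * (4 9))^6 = ((0 10 5 3 1 12)(4 9))^6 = (12)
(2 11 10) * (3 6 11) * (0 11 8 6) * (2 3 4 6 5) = [11, 1, 4, 0, 6, 2, 8, 7, 5, 9, 3, 10] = (0 11 10 3)(2 4 6 8 5)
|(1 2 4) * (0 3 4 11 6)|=|(0 3 4 1 2 11 6)|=7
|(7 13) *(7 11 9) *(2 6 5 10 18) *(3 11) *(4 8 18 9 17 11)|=|(2 6 5 10 9 7 13 3 4 8 18)(11 17)|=22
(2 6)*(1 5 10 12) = [0, 5, 6, 3, 4, 10, 2, 7, 8, 9, 12, 11, 1] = (1 5 10 12)(2 6)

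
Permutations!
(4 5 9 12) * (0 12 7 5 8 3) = [12, 1, 2, 0, 8, 9, 6, 5, 3, 7, 10, 11, 4] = (0 12 4 8 3)(5 9 7)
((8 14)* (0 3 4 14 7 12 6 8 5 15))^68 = ((0 3 4 14 5 15)(6 8 7 12))^68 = (0 4 5)(3 14 15)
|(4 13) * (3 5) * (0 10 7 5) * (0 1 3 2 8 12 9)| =|(0 10 7 5 2 8 12 9)(1 3)(4 13)| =8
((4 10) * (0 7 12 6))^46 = ((0 7 12 6)(4 10))^46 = (0 12)(6 7)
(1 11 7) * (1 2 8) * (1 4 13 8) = [0, 11, 1, 3, 13, 5, 6, 2, 4, 9, 10, 7, 12, 8] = (1 11 7 2)(4 13 8)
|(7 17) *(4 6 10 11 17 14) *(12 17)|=|(4 6 10 11 12 17 7 14)|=8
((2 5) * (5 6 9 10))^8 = ((2 6 9 10 5))^8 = (2 10 6 5 9)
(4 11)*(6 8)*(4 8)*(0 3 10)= (0 3 10)(4 11 8 6)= [3, 1, 2, 10, 11, 5, 4, 7, 6, 9, 0, 8]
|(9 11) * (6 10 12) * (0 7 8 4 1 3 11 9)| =21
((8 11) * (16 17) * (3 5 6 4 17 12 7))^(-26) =((3 5 6 4 17 16 12 7)(8 11))^(-26) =(3 12 17 6)(4 5 7 16)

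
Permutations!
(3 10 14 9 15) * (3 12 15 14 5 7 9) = (3 10 5 7 9 14)(12 15) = [0, 1, 2, 10, 4, 7, 6, 9, 8, 14, 5, 11, 15, 13, 3, 12]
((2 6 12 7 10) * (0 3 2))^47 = (0 7 6 3 10 12 2) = ((0 3 2 6 12 7 10))^47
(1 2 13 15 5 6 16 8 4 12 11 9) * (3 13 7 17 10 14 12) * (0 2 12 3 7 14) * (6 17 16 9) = [2, 12, 14, 13, 7, 17, 9, 16, 4, 1, 0, 6, 11, 15, 3, 5, 8, 10] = (0 2 14 3 13 15 5 17 10)(1 12 11 6 9)(4 7 16 8)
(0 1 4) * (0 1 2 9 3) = (0 2 9 3)(1 4) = [2, 4, 9, 0, 1, 5, 6, 7, 8, 3]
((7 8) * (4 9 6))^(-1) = ((4 9 6)(7 8))^(-1) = (4 6 9)(7 8)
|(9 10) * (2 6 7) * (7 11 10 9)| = |(2 6 11 10 7)| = 5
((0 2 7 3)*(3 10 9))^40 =(0 9 7)(2 3 10)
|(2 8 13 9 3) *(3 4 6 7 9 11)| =|(2 8 13 11 3)(4 6 7 9)| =20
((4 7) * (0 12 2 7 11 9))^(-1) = ((0 12 2 7 4 11 9))^(-1) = (0 9 11 4 7 2 12)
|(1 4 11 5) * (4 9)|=|(1 9 4 11 5)|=5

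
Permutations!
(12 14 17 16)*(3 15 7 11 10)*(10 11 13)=(3 15 7 13 10)(12 14 17 16)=[0, 1, 2, 15, 4, 5, 6, 13, 8, 9, 3, 11, 14, 10, 17, 7, 12, 16]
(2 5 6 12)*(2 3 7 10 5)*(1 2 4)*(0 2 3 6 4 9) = [2, 3, 9, 7, 1, 4, 12, 10, 8, 0, 5, 11, 6] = (0 2 9)(1 3 7 10 5 4)(6 12)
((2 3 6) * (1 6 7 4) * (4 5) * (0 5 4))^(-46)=((0 5)(1 6 2 3 7 4))^(-46)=(1 2 7)(3 4 6)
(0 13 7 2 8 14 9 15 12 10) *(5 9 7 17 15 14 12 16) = (0 13 17 15 16 5 9 14 7 2 8 12 10) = [13, 1, 8, 3, 4, 9, 6, 2, 12, 14, 0, 11, 10, 17, 7, 16, 5, 15]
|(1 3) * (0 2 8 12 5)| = |(0 2 8 12 5)(1 3)| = 10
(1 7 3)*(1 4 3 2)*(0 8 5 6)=(0 8 5 6)(1 7 2)(3 4)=[8, 7, 1, 4, 3, 6, 0, 2, 5]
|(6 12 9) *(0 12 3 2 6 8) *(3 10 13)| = |(0 12 9 8)(2 6 10 13 3)| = 20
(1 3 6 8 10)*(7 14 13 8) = (1 3 6 7 14 13 8 10) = [0, 3, 2, 6, 4, 5, 7, 14, 10, 9, 1, 11, 12, 8, 13]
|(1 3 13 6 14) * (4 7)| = 10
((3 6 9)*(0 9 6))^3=((0 9 3))^3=(9)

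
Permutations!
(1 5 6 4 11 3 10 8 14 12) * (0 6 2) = [6, 5, 0, 10, 11, 2, 4, 7, 14, 9, 8, 3, 1, 13, 12] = (0 6 4 11 3 10 8 14 12 1 5 2)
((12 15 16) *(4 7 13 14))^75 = ((4 7 13 14)(12 15 16))^75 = (16)(4 14 13 7)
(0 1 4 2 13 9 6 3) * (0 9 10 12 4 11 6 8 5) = (0 1 11 6 3 9 8 5)(2 13 10 12 4) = [1, 11, 13, 9, 2, 0, 3, 7, 5, 8, 12, 6, 4, 10]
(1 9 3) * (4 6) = (1 9 3)(4 6) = [0, 9, 2, 1, 6, 5, 4, 7, 8, 3]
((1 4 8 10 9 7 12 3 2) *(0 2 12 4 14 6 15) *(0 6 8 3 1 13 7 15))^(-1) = (0 6 15 9 10 8 14 1 12 3 4 7 13 2)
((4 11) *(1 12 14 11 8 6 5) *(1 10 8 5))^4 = (1 4 6 11 8 14 10 12 5)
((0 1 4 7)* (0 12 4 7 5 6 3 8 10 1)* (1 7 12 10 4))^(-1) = (1 12)(3 6 5 4 8)(7 10)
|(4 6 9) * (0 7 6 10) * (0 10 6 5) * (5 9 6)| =|(10)(0 7 9 4 5)| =5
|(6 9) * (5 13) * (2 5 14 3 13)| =|(2 5)(3 13 14)(6 9)| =6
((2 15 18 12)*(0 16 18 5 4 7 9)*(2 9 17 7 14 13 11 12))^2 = ((0 16 18 2 15 5 4 14 13 11 12 9)(7 17))^2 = (0 18 15 4 13 12)(2 5 14 11 9 16)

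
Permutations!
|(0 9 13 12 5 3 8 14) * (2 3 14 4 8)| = |(0 9 13 12 5 14)(2 3)(4 8)| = 6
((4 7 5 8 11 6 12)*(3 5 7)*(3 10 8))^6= (12)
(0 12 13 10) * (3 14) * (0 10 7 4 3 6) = (0 12 13 7 4 3 14 6) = [12, 1, 2, 14, 3, 5, 0, 4, 8, 9, 10, 11, 13, 7, 6]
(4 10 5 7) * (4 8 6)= [0, 1, 2, 3, 10, 7, 4, 8, 6, 9, 5]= (4 10 5 7 8 6)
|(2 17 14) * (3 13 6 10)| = 12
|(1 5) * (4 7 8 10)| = 4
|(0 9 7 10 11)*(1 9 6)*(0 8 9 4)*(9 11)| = |(0 6 1 4)(7 10 9)(8 11)| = 12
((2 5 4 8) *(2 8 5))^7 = (8)(4 5)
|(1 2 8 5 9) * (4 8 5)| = |(1 2 5 9)(4 8)| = 4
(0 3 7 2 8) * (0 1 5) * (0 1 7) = (0 3)(1 5)(2 8 7) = [3, 5, 8, 0, 4, 1, 6, 2, 7]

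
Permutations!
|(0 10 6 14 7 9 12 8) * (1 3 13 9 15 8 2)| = 42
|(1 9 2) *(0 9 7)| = |(0 9 2 1 7)| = 5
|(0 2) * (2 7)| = 3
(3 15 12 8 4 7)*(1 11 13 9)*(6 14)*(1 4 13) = (1 11)(3 15 12 8 13 9 4 7)(6 14) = [0, 11, 2, 15, 7, 5, 14, 3, 13, 4, 10, 1, 8, 9, 6, 12]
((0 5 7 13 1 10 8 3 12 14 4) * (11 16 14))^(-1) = (0 4 14 16 11 12 3 8 10 1 13 7 5)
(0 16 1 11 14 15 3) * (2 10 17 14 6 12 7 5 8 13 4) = (0 16 1 11 6 12 7 5 8 13 4 2 10 17 14 15 3) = [16, 11, 10, 0, 2, 8, 12, 5, 13, 9, 17, 6, 7, 4, 15, 3, 1, 14]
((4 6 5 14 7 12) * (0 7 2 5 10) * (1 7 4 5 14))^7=((0 4 6 10)(1 7 12 5)(2 14))^7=(0 10 6 4)(1 5 12 7)(2 14)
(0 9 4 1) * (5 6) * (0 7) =(0 9 4 1 7)(5 6) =[9, 7, 2, 3, 1, 6, 5, 0, 8, 4]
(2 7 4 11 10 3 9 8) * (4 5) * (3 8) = (2 7 5 4 11 10 8)(3 9) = [0, 1, 7, 9, 11, 4, 6, 5, 2, 3, 8, 10]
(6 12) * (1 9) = (1 9)(6 12) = [0, 9, 2, 3, 4, 5, 12, 7, 8, 1, 10, 11, 6]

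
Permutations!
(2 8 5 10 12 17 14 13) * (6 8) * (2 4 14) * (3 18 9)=[0, 1, 6, 18, 14, 10, 8, 7, 5, 3, 12, 11, 17, 4, 13, 15, 16, 2, 9]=(2 6 8 5 10 12 17)(3 18 9)(4 14 13)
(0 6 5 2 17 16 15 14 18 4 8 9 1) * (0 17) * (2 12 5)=[6, 17, 0, 3, 8, 12, 2, 7, 9, 1, 10, 11, 5, 13, 18, 14, 15, 16, 4]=(0 6 2)(1 17 16 15 14 18 4 8 9)(5 12)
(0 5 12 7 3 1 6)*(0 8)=(0 5 12 7 3 1 6 8)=[5, 6, 2, 1, 4, 12, 8, 3, 0, 9, 10, 11, 7]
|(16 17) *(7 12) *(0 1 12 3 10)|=6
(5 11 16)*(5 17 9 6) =(5 11 16 17 9 6) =[0, 1, 2, 3, 4, 11, 5, 7, 8, 6, 10, 16, 12, 13, 14, 15, 17, 9]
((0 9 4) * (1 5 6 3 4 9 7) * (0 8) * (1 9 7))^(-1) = (0 8 4 3 6 5 1)(7 9)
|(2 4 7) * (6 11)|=6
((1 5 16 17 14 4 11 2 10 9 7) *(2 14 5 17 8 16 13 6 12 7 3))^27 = (1 7 12 6 13 5 17)(2 3 9 10)(8 16)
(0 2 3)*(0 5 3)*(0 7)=(0 2 7)(3 5)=[2, 1, 7, 5, 4, 3, 6, 0]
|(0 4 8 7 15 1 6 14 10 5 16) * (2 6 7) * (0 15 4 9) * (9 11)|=33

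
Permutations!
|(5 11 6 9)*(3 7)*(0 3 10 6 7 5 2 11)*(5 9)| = |(0 3 9 2 11 7 10 6 5)| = 9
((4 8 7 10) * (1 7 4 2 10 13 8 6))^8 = (1 13 4)(6 7 8)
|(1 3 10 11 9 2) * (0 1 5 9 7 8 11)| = |(0 1 3 10)(2 5 9)(7 8 11)| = 12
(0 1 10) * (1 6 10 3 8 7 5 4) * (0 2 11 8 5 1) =(0 6 10 2 11 8 7 1 3 5 4) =[6, 3, 11, 5, 0, 4, 10, 1, 7, 9, 2, 8]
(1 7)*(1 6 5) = (1 7 6 5) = [0, 7, 2, 3, 4, 1, 5, 6]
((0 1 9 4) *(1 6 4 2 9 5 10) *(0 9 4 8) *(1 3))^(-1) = ((0 6 8)(1 5 10 3)(2 4 9))^(-1) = (0 8 6)(1 3 10 5)(2 9 4)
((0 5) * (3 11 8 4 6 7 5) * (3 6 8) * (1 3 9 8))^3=(0 5 7 6)(1 9)(3 8)(4 11)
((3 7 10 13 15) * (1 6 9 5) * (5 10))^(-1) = ((1 6 9 10 13 15 3 7 5))^(-1) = (1 5 7 3 15 13 10 9 6)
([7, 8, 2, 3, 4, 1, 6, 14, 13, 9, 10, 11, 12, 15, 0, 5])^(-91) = [14, 5, 2, 3, 4, 15, 6, 0, 1, 9, 10, 11, 12, 8, 7, 13]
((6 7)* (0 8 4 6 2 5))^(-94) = (0 7 8 2 4 5 6)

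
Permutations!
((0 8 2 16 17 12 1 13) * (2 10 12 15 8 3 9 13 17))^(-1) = (0 13 9 3)(1 12 10 8 15 17)(2 16)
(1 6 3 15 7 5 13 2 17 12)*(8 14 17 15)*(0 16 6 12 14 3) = (0 16 6)(1 12)(2 15 7 5 13)(3 8)(14 17) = [16, 12, 15, 8, 4, 13, 0, 5, 3, 9, 10, 11, 1, 2, 17, 7, 6, 14]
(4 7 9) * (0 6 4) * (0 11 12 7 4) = (0 6)(7 9 11 12) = [6, 1, 2, 3, 4, 5, 0, 9, 8, 11, 10, 12, 7]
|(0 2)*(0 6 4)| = |(0 2 6 4)| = 4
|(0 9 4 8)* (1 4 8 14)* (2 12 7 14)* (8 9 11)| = |(0 11 8)(1 4 2 12 7 14)| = 6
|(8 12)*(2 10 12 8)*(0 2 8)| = 5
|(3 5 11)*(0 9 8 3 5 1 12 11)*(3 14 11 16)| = |(0 9 8 14 11 5)(1 12 16 3)| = 12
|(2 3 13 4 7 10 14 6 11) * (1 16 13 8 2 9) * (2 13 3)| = 12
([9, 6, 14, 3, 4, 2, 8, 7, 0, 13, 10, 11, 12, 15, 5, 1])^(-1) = (0 8 6 1 15 13 9)(2 5 14)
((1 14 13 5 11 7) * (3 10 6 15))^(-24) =((1 14 13 5 11 7)(3 10 6 15))^(-24) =(15)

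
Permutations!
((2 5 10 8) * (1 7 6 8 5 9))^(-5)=(1 7 6 8 2 9)(5 10)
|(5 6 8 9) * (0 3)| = 4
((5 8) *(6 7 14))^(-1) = (5 8)(6 14 7)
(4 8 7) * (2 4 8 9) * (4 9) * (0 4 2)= (0 4 2 9)(7 8)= [4, 1, 9, 3, 2, 5, 6, 8, 7, 0]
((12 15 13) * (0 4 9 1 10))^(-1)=(0 10 1 9 4)(12 13 15)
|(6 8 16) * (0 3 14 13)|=12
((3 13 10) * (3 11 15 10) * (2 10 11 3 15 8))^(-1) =((2 10 3 13 15 11 8))^(-1) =(2 8 11 15 13 3 10)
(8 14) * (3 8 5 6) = [0, 1, 2, 8, 4, 6, 3, 7, 14, 9, 10, 11, 12, 13, 5] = (3 8 14 5 6)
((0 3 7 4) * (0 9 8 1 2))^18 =((0 3 7 4 9 8 1 2))^18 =(0 7 9 1)(2 3 4 8)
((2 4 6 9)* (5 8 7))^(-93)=(2 9 6 4)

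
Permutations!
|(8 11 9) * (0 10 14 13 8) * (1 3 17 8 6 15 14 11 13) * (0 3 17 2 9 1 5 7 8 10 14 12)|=36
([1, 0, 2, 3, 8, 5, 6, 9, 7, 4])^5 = [1, 0, 2, 3, 8, 5, 6, 9, 7, 4]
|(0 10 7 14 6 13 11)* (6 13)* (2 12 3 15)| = 12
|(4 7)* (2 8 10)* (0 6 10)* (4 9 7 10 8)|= |(0 6 8)(2 4 10)(7 9)|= 6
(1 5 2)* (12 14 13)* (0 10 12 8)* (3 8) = (0 10 12 14 13 3 8)(1 5 2) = [10, 5, 1, 8, 4, 2, 6, 7, 0, 9, 12, 11, 14, 3, 13]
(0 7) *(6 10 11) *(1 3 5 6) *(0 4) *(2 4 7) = (0 2 4)(1 3 5 6 10 11) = [2, 3, 4, 5, 0, 6, 10, 7, 8, 9, 11, 1]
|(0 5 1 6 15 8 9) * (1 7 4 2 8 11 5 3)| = 12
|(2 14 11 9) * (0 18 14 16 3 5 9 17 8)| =30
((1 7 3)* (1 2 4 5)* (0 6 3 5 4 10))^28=(0 2 6 10 3)(1 7 5)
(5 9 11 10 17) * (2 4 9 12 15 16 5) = (2 4 9 11 10 17)(5 12 15 16) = [0, 1, 4, 3, 9, 12, 6, 7, 8, 11, 17, 10, 15, 13, 14, 16, 5, 2]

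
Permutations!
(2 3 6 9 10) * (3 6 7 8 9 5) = (2 6 5 3 7 8 9 10) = [0, 1, 6, 7, 4, 3, 5, 8, 9, 10, 2]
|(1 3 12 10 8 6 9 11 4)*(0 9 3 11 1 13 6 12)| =24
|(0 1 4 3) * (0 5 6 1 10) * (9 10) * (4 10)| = |(0 9 4 3 5 6 1 10)| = 8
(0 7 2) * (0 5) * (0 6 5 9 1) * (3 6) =(0 7 2 9 1)(3 6 5) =[7, 0, 9, 6, 4, 3, 5, 2, 8, 1]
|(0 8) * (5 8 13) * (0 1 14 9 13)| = 6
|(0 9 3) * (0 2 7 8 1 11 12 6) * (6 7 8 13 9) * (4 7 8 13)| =4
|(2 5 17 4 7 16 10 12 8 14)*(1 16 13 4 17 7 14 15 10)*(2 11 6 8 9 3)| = 14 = |(17)(1 16)(2 5 7 13 4 14 11 6 8 15 10 12 9 3)|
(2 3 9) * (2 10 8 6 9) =(2 3)(6 9 10 8) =[0, 1, 3, 2, 4, 5, 9, 7, 6, 10, 8]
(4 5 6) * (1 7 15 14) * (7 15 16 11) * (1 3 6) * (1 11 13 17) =[0, 15, 2, 6, 5, 11, 4, 16, 8, 9, 10, 7, 12, 17, 3, 14, 13, 1] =(1 15 14 3 6 4 5 11 7 16 13 17)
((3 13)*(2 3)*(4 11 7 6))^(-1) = ((2 3 13)(4 11 7 6))^(-1) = (2 13 3)(4 6 7 11)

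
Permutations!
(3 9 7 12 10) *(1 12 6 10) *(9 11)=[0, 12, 2, 11, 4, 5, 10, 6, 8, 7, 3, 9, 1]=(1 12)(3 11 9 7 6 10)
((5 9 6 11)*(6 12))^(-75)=((5 9 12 6 11))^(-75)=(12)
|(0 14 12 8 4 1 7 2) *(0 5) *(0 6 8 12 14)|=7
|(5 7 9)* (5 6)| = 4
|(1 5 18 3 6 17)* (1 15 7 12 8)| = |(1 5 18 3 6 17 15 7 12 8)| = 10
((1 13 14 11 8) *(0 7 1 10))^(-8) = (14)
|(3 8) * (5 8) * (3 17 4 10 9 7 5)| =|(4 10 9 7 5 8 17)| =7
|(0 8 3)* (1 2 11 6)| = 12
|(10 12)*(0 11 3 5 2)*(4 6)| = |(0 11 3 5 2)(4 6)(10 12)| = 10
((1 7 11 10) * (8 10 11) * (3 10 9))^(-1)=((11)(1 7 8 9 3 10))^(-1)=(11)(1 10 3 9 8 7)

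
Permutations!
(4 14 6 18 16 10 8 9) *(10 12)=(4 14 6 18 16 12 10 8 9)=[0, 1, 2, 3, 14, 5, 18, 7, 9, 4, 8, 11, 10, 13, 6, 15, 12, 17, 16]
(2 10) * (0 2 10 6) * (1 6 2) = (10)(0 1 6) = [1, 6, 2, 3, 4, 5, 0, 7, 8, 9, 10]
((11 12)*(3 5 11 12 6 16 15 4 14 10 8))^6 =((3 5 11 6 16 15 4 14 10 8))^6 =(3 4 11 10 16)(5 14 6 8 15)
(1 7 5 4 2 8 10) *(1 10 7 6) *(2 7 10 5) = (1 6)(2 8 10 5 4 7) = [0, 6, 8, 3, 7, 4, 1, 2, 10, 9, 5]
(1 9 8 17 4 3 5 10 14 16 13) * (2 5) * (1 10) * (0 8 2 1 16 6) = (0 8 17 4 3 1 9 2 5 16 13 10 14 6) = [8, 9, 5, 1, 3, 16, 0, 7, 17, 2, 14, 11, 12, 10, 6, 15, 13, 4]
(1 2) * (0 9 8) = [9, 2, 1, 3, 4, 5, 6, 7, 0, 8] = (0 9 8)(1 2)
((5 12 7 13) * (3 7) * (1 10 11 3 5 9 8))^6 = ((1 10 11 3 7 13 9 8)(5 12))^6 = (1 9 7 11)(3 10 8 13)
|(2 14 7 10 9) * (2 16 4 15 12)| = 9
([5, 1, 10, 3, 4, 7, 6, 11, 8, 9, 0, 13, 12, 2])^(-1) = (0 10 2 13 11 7 5)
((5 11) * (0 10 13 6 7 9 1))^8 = ((0 10 13 6 7 9 1)(5 11))^8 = (0 10 13 6 7 9 1)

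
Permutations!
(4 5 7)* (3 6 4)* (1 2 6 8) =(1 2 6 4 5 7 3 8) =[0, 2, 6, 8, 5, 7, 4, 3, 1]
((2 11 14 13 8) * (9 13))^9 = ((2 11 14 9 13 8))^9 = (2 9)(8 14)(11 13)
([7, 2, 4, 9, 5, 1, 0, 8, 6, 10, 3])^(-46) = [8, 4, 5, 10, 1, 2, 7, 6, 0, 3, 9]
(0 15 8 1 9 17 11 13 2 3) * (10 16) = (0 15 8 1 9 17 11 13 2 3)(10 16) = [15, 9, 3, 0, 4, 5, 6, 7, 1, 17, 16, 13, 12, 2, 14, 8, 10, 11]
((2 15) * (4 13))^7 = ((2 15)(4 13))^7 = (2 15)(4 13)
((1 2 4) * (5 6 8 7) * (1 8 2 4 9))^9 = ((1 4 8 7 5 6 2 9))^9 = (1 4 8 7 5 6 2 9)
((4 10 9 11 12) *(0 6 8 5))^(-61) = (0 5 8 6)(4 12 11 9 10)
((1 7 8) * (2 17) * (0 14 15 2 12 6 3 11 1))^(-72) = (17)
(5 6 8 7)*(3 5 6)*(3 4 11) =(3 5 4 11)(6 8 7) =[0, 1, 2, 5, 11, 4, 8, 6, 7, 9, 10, 3]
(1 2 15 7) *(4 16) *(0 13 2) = (0 13 2 15 7 1)(4 16) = [13, 0, 15, 3, 16, 5, 6, 1, 8, 9, 10, 11, 12, 2, 14, 7, 4]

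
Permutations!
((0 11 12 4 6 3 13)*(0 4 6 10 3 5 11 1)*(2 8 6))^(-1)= (0 1)(2 12 11 5 6 8)(3 10 4 13)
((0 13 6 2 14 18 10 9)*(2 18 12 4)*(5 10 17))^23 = (0 9 10 5 17 18 6 13)(2 4 12 14)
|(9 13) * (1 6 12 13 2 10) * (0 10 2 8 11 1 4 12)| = |(0 10 4 12 13 9 8 11 1 6)| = 10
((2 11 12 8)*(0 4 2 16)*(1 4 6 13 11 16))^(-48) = ((0 6 13 11 12 8 1 4 2 16))^(-48) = (0 13 12 1 2)(4 16 6 11 8)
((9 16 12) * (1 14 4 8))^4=((1 14 4 8)(9 16 12))^4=(9 16 12)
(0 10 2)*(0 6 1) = (0 10 2 6 1) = [10, 0, 6, 3, 4, 5, 1, 7, 8, 9, 2]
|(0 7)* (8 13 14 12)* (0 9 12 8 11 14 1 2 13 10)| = 24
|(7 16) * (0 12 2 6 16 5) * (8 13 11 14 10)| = 35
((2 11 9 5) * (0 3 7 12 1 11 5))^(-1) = ((0 3 7 12 1 11 9)(2 5))^(-1) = (0 9 11 1 12 7 3)(2 5)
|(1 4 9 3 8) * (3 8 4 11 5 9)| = 10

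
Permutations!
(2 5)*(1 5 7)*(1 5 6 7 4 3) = (1 6 7 5 2 4 3) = [0, 6, 4, 1, 3, 2, 7, 5]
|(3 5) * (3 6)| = |(3 5 6)| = 3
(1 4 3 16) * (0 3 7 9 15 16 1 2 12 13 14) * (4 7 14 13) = (0 3 1 7 9 15 16 2 12 4 14) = [3, 7, 12, 1, 14, 5, 6, 9, 8, 15, 10, 11, 4, 13, 0, 16, 2]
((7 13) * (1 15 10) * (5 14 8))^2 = ((1 15 10)(5 14 8)(7 13))^2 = (1 10 15)(5 8 14)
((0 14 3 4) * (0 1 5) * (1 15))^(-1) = (0 5 1 15 4 3 14)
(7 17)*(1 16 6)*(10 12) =(1 16 6)(7 17)(10 12) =[0, 16, 2, 3, 4, 5, 1, 17, 8, 9, 12, 11, 10, 13, 14, 15, 6, 7]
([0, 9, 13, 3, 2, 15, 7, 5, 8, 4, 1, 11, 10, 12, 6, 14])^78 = [0, 9, 13, 3, 2, 6, 15, 14, 8, 4, 1, 11, 10, 12, 5, 7]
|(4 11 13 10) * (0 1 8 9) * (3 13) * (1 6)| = |(0 6 1 8 9)(3 13 10 4 11)| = 5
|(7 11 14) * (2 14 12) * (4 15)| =10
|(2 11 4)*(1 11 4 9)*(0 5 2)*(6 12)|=|(0 5 2 4)(1 11 9)(6 12)|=12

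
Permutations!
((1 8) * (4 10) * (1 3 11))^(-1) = (1 11 3 8)(4 10)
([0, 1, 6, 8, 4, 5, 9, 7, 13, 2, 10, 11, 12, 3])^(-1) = (2 9 6)(3 13 8)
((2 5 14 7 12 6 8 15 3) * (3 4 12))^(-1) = (2 3 7 14 5)(4 15 8 6 12)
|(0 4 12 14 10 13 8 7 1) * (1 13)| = |(0 4 12 14 10 1)(7 13 8)| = 6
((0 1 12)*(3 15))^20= ((0 1 12)(3 15))^20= (15)(0 12 1)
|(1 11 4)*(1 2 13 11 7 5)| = 12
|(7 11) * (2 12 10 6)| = |(2 12 10 6)(7 11)| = 4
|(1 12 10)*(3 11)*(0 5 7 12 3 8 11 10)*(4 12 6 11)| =|(0 5 7 6 11 8 4 12)(1 3 10)| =24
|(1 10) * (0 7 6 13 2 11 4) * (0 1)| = |(0 7 6 13 2 11 4 1 10)| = 9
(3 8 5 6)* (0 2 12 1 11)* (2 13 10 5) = (0 13 10 5 6 3 8 2 12 1 11) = [13, 11, 12, 8, 4, 6, 3, 7, 2, 9, 5, 0, 1, 10]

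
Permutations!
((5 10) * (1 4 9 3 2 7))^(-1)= ((1 4 9 3 2 7)(5 10))^(-1)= (1 7 2 3 9 4)(5 10)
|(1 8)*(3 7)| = 2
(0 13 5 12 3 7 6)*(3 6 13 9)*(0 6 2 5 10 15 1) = (0 9 3 7 13 10 15 1)(2 5 12) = [9, 0, 5, 7, 4, 12, 6, 13, 8, 3, 15, 11, 2, 10, 14, 1]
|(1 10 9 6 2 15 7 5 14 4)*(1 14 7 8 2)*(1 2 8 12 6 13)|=4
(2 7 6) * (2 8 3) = [0, 1, 7, 2, 4, 5, 8, 6, 3] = (2 7 6 8 3)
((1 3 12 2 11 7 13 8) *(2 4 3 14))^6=(1 8 13 7 11 2 14)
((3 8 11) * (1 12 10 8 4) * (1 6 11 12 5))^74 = ((1 5)(3 4 6 11)(8 12 10))^74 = (3 6)(4 11)(8 10 12)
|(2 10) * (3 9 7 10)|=|(2 3 9 7 10)|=5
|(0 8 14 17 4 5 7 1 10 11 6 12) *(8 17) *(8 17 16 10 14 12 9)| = 24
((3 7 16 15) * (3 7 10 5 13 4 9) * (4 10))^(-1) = ((3 4 9)(5 13 10)(7 16 15))^(-1) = (3 9 4)(5 10 13)(7 15 16)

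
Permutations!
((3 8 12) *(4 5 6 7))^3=((3 8 12)(4 5 6 7))^3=(12)(4 7 6 5)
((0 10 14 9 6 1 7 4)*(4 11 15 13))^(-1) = (0 4 13 15 11 7 1 6 9 14 10)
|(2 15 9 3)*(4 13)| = 4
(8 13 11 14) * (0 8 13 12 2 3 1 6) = (0 8 12 2 3 1 6)(11 14 13) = [8, 6, 3, 1, 4, 5, 0, 7, 12, 9, 10, 14, 2, 11, 13]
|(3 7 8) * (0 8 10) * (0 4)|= 6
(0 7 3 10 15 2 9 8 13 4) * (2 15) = (15)(0 7 3 10 2 9 8 13 4) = [7, 1, 9, 10, 0, 5, 6, 3, 13, 8, 2, 11, 12, 4, 14, 15]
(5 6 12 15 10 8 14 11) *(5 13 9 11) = (5 6 12 15 10 8 14)(9 11 13) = [0, 1, 2, 3, 4, 6, 12, 7, 14, 11, 8, 13, 15, 9, 5, 10]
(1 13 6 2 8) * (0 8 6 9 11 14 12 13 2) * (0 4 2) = [8, 0, 6, 3, 2, 5, 4, 7, 1, 11, 10, 14, 13, 9, 12] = (0 8 1)(2 6 4)(9 11 14 12 13)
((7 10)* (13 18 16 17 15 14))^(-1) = (7 10)(13 14 15 17 16 18)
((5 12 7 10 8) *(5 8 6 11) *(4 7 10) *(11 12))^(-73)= ((4 7)(5 11)(6 12 10))^(-73)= (4 7)(5 11)(6 10 12)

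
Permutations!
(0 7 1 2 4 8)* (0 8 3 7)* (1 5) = (8)(1 2 4 3 7 5) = [0, 2, 4, 7, 3, 1, 6, 5, 8]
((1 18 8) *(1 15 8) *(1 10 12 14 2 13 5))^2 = ((1 18 10 12 14 2 13 5)(8 15))^2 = (1 10 14 13)(2 5 18 12)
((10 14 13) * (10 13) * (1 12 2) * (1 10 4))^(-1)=((1 12 2 10 14 4))^(-1)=(1 4 14 10 2 12)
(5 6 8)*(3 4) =(3 4)(5 6 8) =[0, 1, 2, 4, 3, 6, 8, 7, 5]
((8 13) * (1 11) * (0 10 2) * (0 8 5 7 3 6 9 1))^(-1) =(0 11 1 9 6 3 7 5 13 8 2 10) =((0 10 2 8 13 5 7 3 6 9 1 11))^(-1)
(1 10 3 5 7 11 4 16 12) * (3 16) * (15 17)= [0, 10, 2, 5, 3, 7, 6, 11, 8, 9, 16, 4, 1, 13, 14, 17, 12, 15]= (1 10 16 12)(3 5 7 11 4)(15 17)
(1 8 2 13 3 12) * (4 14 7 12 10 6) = [0, 8, 13, 10, 14, 5, 4, 12, 2, 9, 6, 11, 1, 3, 7] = (1 8 2 13 3 10 6 4 14 7 12)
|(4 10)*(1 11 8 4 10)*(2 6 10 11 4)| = |(1 4)(2 6 10 11 8)| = 10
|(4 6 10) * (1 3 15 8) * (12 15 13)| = |(1 3 13 12 15 8)(4 6 10)| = 6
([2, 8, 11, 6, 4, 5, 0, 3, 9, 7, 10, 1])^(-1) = (0 6 3 7 9 8 1 11 2)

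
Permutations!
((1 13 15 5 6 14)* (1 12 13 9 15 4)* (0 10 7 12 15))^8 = (15)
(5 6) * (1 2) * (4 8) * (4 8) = (8)(1 2)(5 6) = [0, 2, 1, 3, 4, 6, 5, 7, 8]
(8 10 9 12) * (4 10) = (4 10 9 12 8) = [0, 1, 2, 3, 10, 5, 6, 7, 4, 12, 9, 11, 8]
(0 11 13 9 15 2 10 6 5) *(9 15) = [11, 1, 10, 3, 4, 0, 5, 7, 8, 9, 6, 13, 12, 15, 14, 2] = (0 11 13 15 2 10 6 5)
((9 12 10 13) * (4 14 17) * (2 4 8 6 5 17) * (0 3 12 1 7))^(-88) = ((0 3 12 10 13 9 1 7)(2 4 14)(5 17 8 6))^(-88) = (17)(2 14 4)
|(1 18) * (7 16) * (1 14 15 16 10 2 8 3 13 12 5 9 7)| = 45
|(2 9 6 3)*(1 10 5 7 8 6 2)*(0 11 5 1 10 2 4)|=|(0 11 5 7 8 6 3 10 1 2 9 4)|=12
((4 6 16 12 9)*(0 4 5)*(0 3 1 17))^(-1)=(0 17 1 3 5 9 12 16 6 4)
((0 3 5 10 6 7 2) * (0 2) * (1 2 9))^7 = ((0 3 5 10 6 7)(1 2 9))^7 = (0 3 5 10 6 7)(1 2 9)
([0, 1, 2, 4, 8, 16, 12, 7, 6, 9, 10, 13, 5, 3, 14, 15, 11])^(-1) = [0, 1, 2, 13, 3, 12, 8, 7, 4, 9, 10, 16, 6, 11, 14, 15, 5]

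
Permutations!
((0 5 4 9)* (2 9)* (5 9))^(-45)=((0 9)(2 5 4))^(-45)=(0 9)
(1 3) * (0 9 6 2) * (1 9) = (0 1 3 9 6 2) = [1, 3, 0, 9, 4, 5, 2, 7, 8, 6]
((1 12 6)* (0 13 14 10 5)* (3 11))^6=((0 13 14 10 5)(1 12 6)(3 11))^6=(0 13 14 10 5)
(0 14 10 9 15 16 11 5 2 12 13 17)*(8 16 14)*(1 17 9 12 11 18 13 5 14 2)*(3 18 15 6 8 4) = [4, 17, 11, 18, 3, 1, 8, 7, 16, 6, 12, 14, 5, 9, 10, 2, 15, 0, 13] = (0 4 3 18 13 9 6 8 16 15 2 11 14 10 12 5 1 17)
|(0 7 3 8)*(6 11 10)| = |(0 7 3 8)(6 11 10)| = 12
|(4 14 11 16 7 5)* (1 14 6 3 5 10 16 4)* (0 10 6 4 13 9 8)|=|(0 10 16 7 6 3 5 1 14 11 13 9 8)|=13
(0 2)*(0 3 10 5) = (0 2 3 10 5) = [2, 1, 3, 10, 4, 0, 6, 7, 8, 9, 5]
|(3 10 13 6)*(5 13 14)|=6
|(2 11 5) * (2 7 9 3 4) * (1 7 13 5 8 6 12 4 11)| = 10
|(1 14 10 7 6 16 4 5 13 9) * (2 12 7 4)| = |(1 14 10 4 5 13 9)(2 12 7 6 16)| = 35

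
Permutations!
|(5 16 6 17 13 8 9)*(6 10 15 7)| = 10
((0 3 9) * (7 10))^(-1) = ((0 3 9)(7 10))^(-1) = (0 9 3)(7 10)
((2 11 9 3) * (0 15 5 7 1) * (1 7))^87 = ((0 15 5 1)(2 11 9 3))^87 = (0 1 5 15)(2 3 9 11)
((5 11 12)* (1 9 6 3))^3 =((1 9 6 3)(5 11 12))^3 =(12)(1 3 6 9)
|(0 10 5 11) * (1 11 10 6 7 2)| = 6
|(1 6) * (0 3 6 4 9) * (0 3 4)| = 6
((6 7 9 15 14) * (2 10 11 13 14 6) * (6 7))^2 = ((2 10 11 13 14)(7 9 15))^2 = (2 11 14 10 13)(7 15 9)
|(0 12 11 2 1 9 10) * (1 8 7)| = 9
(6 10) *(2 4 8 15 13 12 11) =(2 4 8 15 13 12 11)(6 10) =[0, 1, 4, 3, 8, 5, 10, 7, 15, 9, 6, 2, 11, 12, 14, 13]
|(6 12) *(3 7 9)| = 6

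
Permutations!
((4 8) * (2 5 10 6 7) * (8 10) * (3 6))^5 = (2 3 8 7 10 5 6 4)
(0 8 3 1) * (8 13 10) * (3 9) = [13, 0, 2, 1, 4, 5, 6, 7, 9, 3, 8, 11, 12, 10] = (0 13 10 8 9 3 1)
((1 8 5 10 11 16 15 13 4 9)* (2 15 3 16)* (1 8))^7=((2 15 13 4 9 8 5 10 11)(3 16))^7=(2 10 8 4 15 11 5 9 13)(3 16)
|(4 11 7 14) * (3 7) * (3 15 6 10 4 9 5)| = |(3 7 14 9 5)(4 11 15 6 10)| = 5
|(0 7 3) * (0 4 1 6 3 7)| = 4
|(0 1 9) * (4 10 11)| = |(0 1 9)(4 10 11)| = 3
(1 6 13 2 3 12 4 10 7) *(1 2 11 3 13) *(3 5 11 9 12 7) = (1 6)(2 13 9 12 4 10 3 7)(5 11) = [0, 6, 13, 7, 10, 11, 1, 2, 8, 12, 3, 5, 4, 9]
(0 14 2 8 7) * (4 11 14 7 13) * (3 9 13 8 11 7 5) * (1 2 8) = [5, 2, 11, 9, 7, 3, 6, 0, 1, 13, 10, 14, 12, 4, 8] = (0 5 3 9 13 4 7)(1 2 11 14 8)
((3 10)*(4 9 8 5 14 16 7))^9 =((3 10)(4 9 8 5 14 16 7))^9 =(3 10)(4 8 14 7 9 5 16)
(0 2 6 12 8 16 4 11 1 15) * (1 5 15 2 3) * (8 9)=(0 3 1 2 6 12 9 8 16 4 11 5 15)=[3, 2, 6, 1, 11, 15, 12, 7, 16, 8, 10, 5, 9, 13, 14, 0, 4]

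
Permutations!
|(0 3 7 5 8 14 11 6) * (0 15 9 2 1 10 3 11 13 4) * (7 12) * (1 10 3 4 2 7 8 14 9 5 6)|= |(0 11 1 3 12 8 9 7 6 15 5 14 13 2 10 4)|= 16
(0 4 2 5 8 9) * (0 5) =(0 4 2)(5 8 9) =[4, 1, 0, 3, 2, 8, 6, 7, 9, 5]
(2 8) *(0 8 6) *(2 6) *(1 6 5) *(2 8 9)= (0 9 2 8 5 1 6)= [9, 6, 8, 3, 4, 1, 0, 7, 5, 2]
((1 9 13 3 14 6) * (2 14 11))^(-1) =(1 6 14 2 11 3 13 9)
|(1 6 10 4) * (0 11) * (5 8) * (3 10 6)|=4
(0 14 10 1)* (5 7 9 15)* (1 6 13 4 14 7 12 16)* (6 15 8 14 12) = (0 7 9 8 14 10 15 5 6 13 4 12 16 1) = [7, 0, 2, 3, 12, 6, 13, 9, 14, 8, 15, 11, 16, 4, 10, 5, 1]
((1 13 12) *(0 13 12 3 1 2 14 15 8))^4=((0 13 3 1 12 2 14 15 8))^4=(0 12 8 1 15 3 14 13 2)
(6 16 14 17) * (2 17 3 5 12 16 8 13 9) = [0, 1, 17, 5, 4, 12, 8, 7, 13, 2, 10, 11, 16, 9, 3, 15, 14, 6] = (2 17 6 8 13 9)(3 5 12 16 14)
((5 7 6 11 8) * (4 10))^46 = (5 7 6 11 8)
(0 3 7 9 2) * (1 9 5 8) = (0 3 7 5 8 1 9 2) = [3, 9, 0, 7, 4, 8, 6, 5, 1, 2]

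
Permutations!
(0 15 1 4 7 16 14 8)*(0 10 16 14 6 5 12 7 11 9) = (0 15 1 4 11 9)(5 12 7 14 8 10 16 6) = [15, 4, 2, 3, 11, 12, 5, 14, 10, 0, 16, 9, 7, 13, 8, 1, 6]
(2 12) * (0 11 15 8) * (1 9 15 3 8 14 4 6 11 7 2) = (0 7 2 12 1 9 15 14 4 6 11 3 8) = [7, 9, 12, 8, 6, 5, 11, 2, 0, 15, 10, 3, 1, 13, 4, 14]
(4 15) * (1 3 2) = (1 3 2)(4 15) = [0, 3, 1, 2, 15, 5, 6, 7, 8, 9, 10, 11, 12, 13, 14, 4]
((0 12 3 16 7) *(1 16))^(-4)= (0 3 16)(1 7 12)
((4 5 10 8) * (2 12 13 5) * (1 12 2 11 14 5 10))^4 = (1 8 5 10 14 13 11 12 4)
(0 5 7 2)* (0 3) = (0 5 7 2 3) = [5, 1, 3, 0, 4, 7, 6, 2]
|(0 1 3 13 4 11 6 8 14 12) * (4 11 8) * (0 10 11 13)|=|(0 1 3)(4 8 14 12 10 11 6)|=21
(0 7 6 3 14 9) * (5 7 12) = (0 12 5 7 6 3 14 9) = [12, 1, 2, 14, 4, 7, 3, 6, 8, 0, 10, 11, 5, 13, 9]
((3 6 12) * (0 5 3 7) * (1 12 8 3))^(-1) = (0 7 12 1 5)(3 8 6)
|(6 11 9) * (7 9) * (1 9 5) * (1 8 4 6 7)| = 8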